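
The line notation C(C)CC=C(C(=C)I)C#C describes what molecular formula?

Heavy atoms from the SMILES: 9 C, 1 I.
Implicit hydrogens by atom environment:
  3 × C: 2 H each → 6
  3 × C: no H
  2 × C: 1 H each → 2
  1 × C: 3 H
  1 × I: no H
  Total hydrogens = 11.
Molecular formula: C9H11I

C9H11I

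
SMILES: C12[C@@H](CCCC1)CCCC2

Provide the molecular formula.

Heavy atoms from the SMILES: 10 C.
Implicit hydrogens by atom environment:
  8 × C: 2 H each → 16
  2 × C: 1 H each → 2
  Total hydrogens = 18.
Molecular formula: C10H18

C10H18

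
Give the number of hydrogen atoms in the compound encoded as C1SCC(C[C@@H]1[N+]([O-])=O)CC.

Hydrogens are implicit in SMILES; fill each atom to its normal valence:
  4 × C: 2 H each → 8
  2 × C: 1 H each → 2
  1 × C: 3 H
  1 × N (charge +1): no H
  1 × O: no H
  1 × O (charge -1): no H
  1 × S: no H
  Total hydrogens = 13.

13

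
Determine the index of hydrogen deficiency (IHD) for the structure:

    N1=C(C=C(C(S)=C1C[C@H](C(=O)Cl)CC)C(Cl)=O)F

Molecular formula from the SMILES: C11H10Cl2FNO2S.
DoU = (2C + 2 + N − H − X)/2 = (2·11 + 2 + 1 − 10 − 3)/2 = 12/2 = 6.
(Structurally: 1 ring(s) + 5 π bond(s) = 6.)

6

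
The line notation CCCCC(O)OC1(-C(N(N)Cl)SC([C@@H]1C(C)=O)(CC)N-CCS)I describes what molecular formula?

C15H29ClIN3O3S2

Heavy atoms from the SMILES: 15 C, 1 Cl, 1 I, 3 N, 3 O, 2 S.
Implicit hydrogens by atom environment:
  6 × C: 2 H each → 12
  3 × C: 3 H each → 9
  3 × C: 1 H each → 3
  3 × C: no H
  2 × O: no H
  1 × Cl: no H
  1 × I: no H
  1 × N: 2 H
  1 × N: 1 H
  1 × N: no H
  1 × O: 1 H
  1 × S: 1 H
  1 × S: no H
  Total hydrogens = 29.
Molecular formula: C15H29ClIN3O3S2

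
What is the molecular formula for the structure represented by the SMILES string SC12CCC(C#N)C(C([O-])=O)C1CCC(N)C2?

Heavy atoms from the SMILES: 12 C, 2 N, 2 O, 1 S.
Implicit hydrogens by atom environment:
  5 × C: 2 H each → 10
  4 × C: 1 H each → 4
  3 × C: no H
  1 × N: 2 H
  1 × N: no H
  1 × O: no H
  1 × O (charge -1): no H
  1 × S: 1 H
  Total hydrogens = 17.
Net charge -1.
Molecular formula: C12H17N2O2S-

C12H17N2O2S-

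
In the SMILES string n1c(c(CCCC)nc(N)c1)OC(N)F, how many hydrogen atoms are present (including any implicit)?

15

Hydrogens are implicit in SMILES; fill each atom to its normal valence:
  3 × C: 2 H each → 6
  3 × C (aromatic): no H
  2 × N: 2 H each → 4
  2 × N (aromatic): no H
  1 × C: 3 H
  1 × C (aromatic): 1 H
  1 × C: 1 H
  1 × F: no H
  1 × O: no H
  Total hydrogens = 15.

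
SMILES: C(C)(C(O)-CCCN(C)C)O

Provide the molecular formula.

Heavy atoms from the SMILES: 8 C, 1 N, 2 O.
Implicit hydrogens by atom environment:
  3 × C: 3 H each → 9
  3 × C: 2 H each → 6
  2 × C: 1 H each → 2
  2 × O: 1 H each → 2
  1 × N: no H
  Total hydrogens = 19.
Molecular formula: C8H19NO2

C8H19NO2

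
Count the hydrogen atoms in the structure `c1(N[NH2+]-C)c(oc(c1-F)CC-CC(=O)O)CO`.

Hydrogens are implicit in SMILES; fill each atom to its normal valence:
  4 × C: 2 H each → 8
  4 × C (aromatic): no H
  2 × O: 1 H each → 2
  1 × C: 3 H
  1 × C: no H
  1 × F: no H
  1 × N (charge +1): 2 H
  1 × N: 1 H
  1 × O (aromatic): no H
  1 × O: no H
  Total hydrogens = 16.

16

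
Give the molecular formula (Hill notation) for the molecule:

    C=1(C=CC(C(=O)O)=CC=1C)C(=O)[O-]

C9H7O4-

Heavy atoms from the SMILES: 9 C, 4 O.
Implicit hydrogens by atom environment:
  3 × C (aromatic): 1 H each → 3
  3 × C (aromatic): no H
  2 × C: no H
  2 × O: no H
  1 × C: 3 H
  1 × O: 1 H
  1 × O (charge -1): no H
  Total hydrogens = 7.
Net charge -1.
Molecular formula: C9H7O4-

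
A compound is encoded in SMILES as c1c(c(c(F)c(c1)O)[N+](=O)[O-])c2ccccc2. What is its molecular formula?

Heavy atoms from the SMILES: 12 C, 1 F, 1 N, 3 O.
Implicit hydrogens by atom environment:
  7 × C (aromatic): 1 H each → 7
  5 × C (aromatic): no H
  1 × F: no H
  1 × N (charge +1): no H
  1 × O: 1 H
  1 × O: no H
  1 × O (charge -1): no H
  Total hydrogens = 8.
Molecular formula: C12H8FNO3

C12H8FNO3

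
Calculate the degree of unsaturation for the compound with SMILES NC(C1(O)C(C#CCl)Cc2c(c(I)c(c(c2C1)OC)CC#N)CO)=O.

10

Molecular formula from the SMILES: C17H16ClIN2O4.
DoU = (2C + 2 + N − H − X)/2 = (2·17 + 2 + 2 − 16 − 2)/2 = 20/2 = 10.
(Structurally: 2 ring(s) + 8 π bond(s) = 10.)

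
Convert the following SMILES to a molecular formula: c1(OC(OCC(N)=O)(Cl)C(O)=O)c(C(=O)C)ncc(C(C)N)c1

Heavy atoms from the SMILES: 13 C, 1 Cl, 3 N, 6 O.
Implicit hydrogens by atom environment:
  5 × O: no H
  4 × C: no H
  3 × C (aromatic): no H
  2 × C: 3 H each → 6
  2 × C (aromatic): 1 H each → 2
  2 × N: 2 H each → 4
  1 × C: 2 H
  1 × C: 1 H
  1 × Cl: no H
  1 × N (aromatic): no H
  1 × O: 1 H
  Total hydrogens = 16.
Molecular formula: C13H16ClN3O6

C13H16ClN3O6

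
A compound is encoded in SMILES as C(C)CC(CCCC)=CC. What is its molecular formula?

Heavy atoms from the SMILES: 10 C.
Implicit hydrogens by atom environment:
  5 × C: 2 H each → 10
  3 × C: 3 H each → 9
  1 × C: 1 H
  1 × C: no H
  Total hydrogens = 20.
Molecular formula: C10H20

C10H20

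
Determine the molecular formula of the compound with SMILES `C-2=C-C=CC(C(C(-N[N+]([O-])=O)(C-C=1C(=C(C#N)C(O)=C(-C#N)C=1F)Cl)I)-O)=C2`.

Heavy atoms from the SMILES: 17 C, 1 Cl, 1 F, 1 I, 4 N, 4 O.
Implicit hydrogens by atom environment:
  7 × C (aromatic): no H
  5 × C (aromatic): 1 H each → 5
  3 × C: no H
  2 × N: no H
  2 × O: 1 H each → 2
  1 × C: 2 H
  1 × C: 1 H
  1 × Cl: no H
  1 × F: no H
  1 × I: no H
  1 × N: 1 H
  1 × N (charge +1): no H
  1 × O: no H
  1 × O (charge -1): no H
  Total hydrogens = 11.
Molecular formula: C17H11ClFIN4O4

C17H11ClFIN4O4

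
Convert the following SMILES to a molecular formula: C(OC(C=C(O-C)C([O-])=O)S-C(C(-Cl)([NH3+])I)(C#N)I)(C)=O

C10H11ClI2N2O5S

Heavy atoms from the SMILES: 10 C, 1 Cl, 2 I, 2 N, 5 O, 1 S.
Implicit hydrogens by atom environment:
  6 × C: no H
  4 × O: no H
  2 × C: 3 H each → 6
  2 × C: 1 H each → 2
  2 × I: no H
  1 × Cl: no H
  1 × N (charge +1): 3 H
  1 × N: no H
  1 × O (charge -1): no H
  1 × S: no H
  Total hydrogens = 11.
Molecular formula: C10H11ClI2N2O5S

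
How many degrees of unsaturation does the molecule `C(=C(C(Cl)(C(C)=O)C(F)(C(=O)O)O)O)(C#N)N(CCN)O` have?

5

Molecular formula from the SMILES: C10H13ClFN3O6.
DoU = (2C + 2 + N − H − X)/2 = (2·10 + 2 + 3 − 13 − 2)/2 = 10/2 = 5.
(Structurally: 0 ring(s) + 5 π bond(s) = 5.)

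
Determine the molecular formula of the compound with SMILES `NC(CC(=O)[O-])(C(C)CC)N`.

Heavy atoms from the SMILES: 7 C, 2 N, 2 O.
Implicit hydrogens by atom environment:
  2 × C: 3 H each → 6
  2 × C: 2 H each → 4
  2 × C: no H
  2 × N: 2 H each → 4
  1 × C: 1 H
  1 × O: no H
  1 × O (charge -1): no H
  Total hydrogens = 15.
Net charge -1.
Molecular formula: C7H15N2O2-

C7H15N2O2-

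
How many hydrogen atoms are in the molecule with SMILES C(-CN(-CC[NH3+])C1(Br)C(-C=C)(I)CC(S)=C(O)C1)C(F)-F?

21

Hydrogens are implicit in SMILES; fill each atom to its normal valence:
  7 × C: 2 H each → 14
  4 × C: no H
  2 × C: 1 H each → 2
  2 × F: no H
  1 × Br: no H
  1 × I: no H
  1 × N (charge +1): 3 H
  1 × N: no H
  1 × O: 1 H
  1 × S: 1 H
  Total hydrogens = 21.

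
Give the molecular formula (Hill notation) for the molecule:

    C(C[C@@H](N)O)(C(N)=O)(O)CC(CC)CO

C9H20N2O4

Heavy atoms from the SMILES: 9 C, 2 N, 4 O.
Implicit hydrogens by atom environment:
  4 × C: 2 H each → 8
  3 × O: 1 H each → 3
  2 × C: 1 H each → 2
  2 × C: no H
  2 × N: 2 H each → 4
  1 × C: 3 H
  1 × O: no H
  Total hydrogens = 20.
Molecular formula: C9H20N2O4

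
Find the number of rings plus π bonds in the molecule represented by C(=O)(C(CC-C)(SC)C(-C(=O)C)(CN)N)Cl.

Molecular formula from the SMILES: C10H19ClN2O2S.
DoU = (2C + 2 + N − H − X)/2 = (2·10 + 2 + 2 − 19 − 1)/2 = 4/2 = 2.
(Structurally: 0 ring(s) + 2 π bond(s) = 2.)

2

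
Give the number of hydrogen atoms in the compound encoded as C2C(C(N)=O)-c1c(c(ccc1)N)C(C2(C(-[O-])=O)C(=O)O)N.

Hydrogens are implicit in SMILES; fill each atom to its normal valence:
  4 × C: no H
  3 × C (aromatic): 1 H each → 3
  3 × C (aromatic): no H
  3 × N: 2 H each → 6
  3 × O: no H
  2 × C: 1 H each → 2
  1 × C: 2 H
  1 × O: 1 H
  1 × O (charge -1): no H
  Total hydrogens = 14.

14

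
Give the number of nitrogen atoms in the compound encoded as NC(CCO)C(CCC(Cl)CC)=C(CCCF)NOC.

2

The symbol for nitrogen appears 2 times in the SMILES.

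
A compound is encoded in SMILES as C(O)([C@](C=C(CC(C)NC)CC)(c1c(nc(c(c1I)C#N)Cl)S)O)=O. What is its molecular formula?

C16H19ClIN3O3S

Heavy atoms from the SMILES: 16 C, 1 Cl, 1 I, 3 N, 3 O, 1 S.
Implicit hydrogens by atom environment:
  5 × C (aromatic): no H
  4 × C: no H
  3 × C: 3 H each → 9
  2 × C: 2 H each → 4
  2 × C: 1 H each → 2
  2 × O: 1 H each → 2
  1 × Cl: no H
  1 × I: no H
  1 × N: 1 H
  1 × N (aromatic): no H
  1 × N: no H
  1 × O: no H
  1 × S: 1 H
  Total hydrogens = 19.
Molecular formula: C16H19ClIN3O3S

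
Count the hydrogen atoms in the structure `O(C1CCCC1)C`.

12

Hydrogens are implicit in SMILES; fill each atom to its normal valence:
  4 × C: 2 H each → 8
  1 × C: 3 H
  1 × C: 1 H
  1 × O: no H
  Total hydrogens = 12.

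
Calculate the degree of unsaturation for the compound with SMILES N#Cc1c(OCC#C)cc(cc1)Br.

Molecular formula from the SMILES: C10H6BrNO.
DoU = (2C + 2 + N − H − X)/2 = (2·10 + 2 + 1 − 6 − 1)/2 = 16/2 = 8.
(Structurally: 1 ring(s) + 7 π bond(s) = 8.)

8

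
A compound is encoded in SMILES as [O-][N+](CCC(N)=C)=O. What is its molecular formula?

C4H8N2O2

Heavy atoms from the SMILES: 4 C, 2 N, 2 O.
Implicit hydrogens by atom environment:
  3 × C: 2 H each → 6
  1 × C: no H
  1 × N: 2 H
  1 × N (charge +1): no H
  1 × O: no H
  1 × O (charge -1): no H
  Total hydrogens = 8.
Molecular formula: C4H8N2O2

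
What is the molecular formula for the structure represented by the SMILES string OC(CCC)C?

C5H12O

Heavy atoms from the SMILES: 5 C, 1 O.
Implicit hydrogens by atom environment:
  2 × C: 3 H each → 6
  2 × C: 2 H each → 4
  1 × C: 1 H
  1 × O: 1 H
  Total hydrogens = 12.
Molecular formula: C5H12O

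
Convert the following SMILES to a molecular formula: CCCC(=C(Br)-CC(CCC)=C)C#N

Heavy atoms from the SMILES: 1 Br, 12 C, 1 N.
Implicit hydrogens by atom environment:
  6 × C: 2 H each → 12
  4 × C: no H
  2 × C: 3 H each → 6
  1 × Br: no H
  1 × N: no H
  Total hydrogens = 18.
Molecular formula: C12H18BrN

C12H18BrN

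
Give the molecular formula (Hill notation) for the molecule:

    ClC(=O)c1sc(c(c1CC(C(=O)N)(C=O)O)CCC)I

Heavy atoms from the SMILES: 12 C, 1 Cl, 1 I, 1 N, 4 O, 1 S.
Implicit hydrogens by atom environment:
  4 × C (aromatic): no H
  3 × C: 2 H each → 6
  3 × C: no H
  3 × O: no H
  1 × C: 3 H
  1 × C: 1 H
  1 × Cl: no H
  1 × I: no H
  1 × N: 2 H
  1 × O: 1 H
  1 × S (aromatic): no H
  Total hydrogens = 13.
Molecular formula: C12H13ClINO4S

C12H13ClINO4S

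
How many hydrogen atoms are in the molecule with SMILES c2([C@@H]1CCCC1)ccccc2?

14

Hydrogens are implicit in SMILES; fill each atom to its normal valence:
  5 × C (aromatic): 1 H each → 5
  4 × C: 2 H each → 8
  1 × C: 1 H
  1 × C (aromatic): no H
  Total hydrogens = 14.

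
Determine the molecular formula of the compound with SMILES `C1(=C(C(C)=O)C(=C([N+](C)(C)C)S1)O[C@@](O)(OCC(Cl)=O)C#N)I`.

Heavy atoms from the SMILES: 13 C, 1 Cl, 1 I, 2 N, 5 O, 1 S.
Implicit hydrogens by atom environment:
  4 × C: 3 H each → 12
  4 × C (aromatic): no H
  4 × C: no H
  4 × O: no H
  1 × C: 2 H
  1 × Cl: no H
  1 × I: no H
  1 × N (charge +1): no H
  1 × N: no H
  1 × O: 1 H
  1 × S (aromatic): no H
  Total hydrogens = 15.
Net charge +1.
Molecular formula: C13H15ClIN2O5S+

C13H15ClIN2O5S+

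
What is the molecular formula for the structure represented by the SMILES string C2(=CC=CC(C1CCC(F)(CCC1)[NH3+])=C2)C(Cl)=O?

C14H18ClFNO+

Heavy atoms from the SMILES: 14 C, 1 Cl, 1 F, 1 N, 1 O.
Implicit hydrogens by atom environment:
  5 × C: 2 H each → 10
  4 × C (aromatic): 1 H each → 4
  2 × C: no H
  2 × C (aromatic): no H
  1 × C: 1 H
  1 × Cl: no H
  1 × F: no H
  1 × N (charge +1): 3 H
  1 × O: no H
  Total hydrogens = 18.
Net charge +1.
Molecular formula: C14H18ClFNO+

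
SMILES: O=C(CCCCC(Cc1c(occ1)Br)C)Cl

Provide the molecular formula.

Heavy atoms from the SMILES: 1 Br, 12 C, 1 Cl, 2 O.
Implicit hydrogens by atom environment:
  5 × C: 2 H each → 10
  2 × C (aromatic): 1 H each → 2
  2 × C (aromatic): no H
  1 × Br: no H
  1 × C: 3 H
  1 × C: 1 H
  1 × C: no H
  1 × Cl: no H
  1 × O (aromatic): no H
  1 × O: no H
  Total hydrogens = 16.
Molecular formula: C12H16BrClO2

C12H16BrClO2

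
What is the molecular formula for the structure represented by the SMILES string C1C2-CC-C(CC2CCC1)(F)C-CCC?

Heavy atoms from the SMILES: 14 C, 1 F.
Implicit hydrogens by atom environment:
  10 × C: 2 H each → 20
  2 × C: 1 H each → 2
  1 × C: 3 H
  1 × C: no H
  1 × F: no H
  Total hydrogens = 25.
Molecular formula: C14H25F

C14H25F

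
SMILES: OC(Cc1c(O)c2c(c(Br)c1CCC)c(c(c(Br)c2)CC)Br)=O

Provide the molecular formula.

Heavy atoms from the SMILES: 3 Br, 17 C, 3 O.
Implicit hydrogens by atom environment:
  9 × C (aromatic): no H
  4 × C: 2 H each → 8
  3 × Br: no H
  2 × C: 3 H each → 6
  2 × O: 1 H each → 2
  1 × C (aromatic): 1 H
  1 × C: no H
  1 × O: no H
  Total hydrogens = 17.
Molecular formula: C17H17Br3O3

C17H17Br3O3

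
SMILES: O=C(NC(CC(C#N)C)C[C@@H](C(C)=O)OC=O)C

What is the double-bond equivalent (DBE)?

5

Molecular formula from the SMILES: C12H18N2O4.
DoU = (2C + 2 + N − H − X)/2 = (2·12 + 2 + 2 − 18 − 0)/2 = 10/2 = 5.
(Structurally: 0 ring(s) + 5 π bond(s) = 5.)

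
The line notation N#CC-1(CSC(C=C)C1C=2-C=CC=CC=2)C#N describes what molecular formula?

Heavy atoms from the SMILES: 14 C, 2 N, 1 S.
Implicit hydrogens by atom environment:
  5 × C (aromatic): 1 H each → 5
  3 × C: 1 H each → 3
  3 × C: no H
  2 × C: 2 H each → 4
  2 × N: no H
  1 × C (aromatic): no H
  1 × S: no H
  Total hydrogens = 12.
Molecular formula: C14H12N2S

C14H12N2S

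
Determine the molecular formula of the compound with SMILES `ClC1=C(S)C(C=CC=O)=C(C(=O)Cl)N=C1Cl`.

Heavy atoms from the SMILES: 9 C, 3 Cl, 1 N, 2 O, 1 S.
Implicit hydrogens by atom environment:
  5 × C (aromatic): no H
  3 × C: 1 H each → 3
  3 × Cl: no H
  2 × O: no H
  1 × C: no H
  1 × N (aromatic): no H
  1 × S: 1 H
  Total hydrogens = 4.
Molecular formula: C9H4Cl3NO2S

C9H4Cl3NO2S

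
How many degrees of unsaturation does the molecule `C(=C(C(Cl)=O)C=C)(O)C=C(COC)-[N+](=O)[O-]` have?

Molecular formula from the SMILES: C9H10ClNO5.
DoU = (2C + 2 + N − H − X)/2 = (2·9 + 2 + 1 − 10 − 1)/2 = 10/2 = 5.
(Structurally: 0 ring(s) + 5 π bond(s) = 5.)

5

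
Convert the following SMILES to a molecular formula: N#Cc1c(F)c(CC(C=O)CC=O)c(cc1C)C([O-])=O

Heavy atoms from the SMILES: 14 C, 1 F, 1 N, 4 O.
Implicit hydrogens by atom environment:
  5 × C (aromatic): no H
  3 × C: 1 H each → 3
  3 × O: no H
  2 × C: 2 H each → 4
  2 × C: no H
  1 × C: 3 H
  1 × C (aromatic): 1 H
  1 × F: no H
  1 × N: no H
  1 × O (charge -1): no H
  Total hydrogens = 11.
Net charge -1.
Molecular formula: C14H11FNO4-

C14H11FNO4-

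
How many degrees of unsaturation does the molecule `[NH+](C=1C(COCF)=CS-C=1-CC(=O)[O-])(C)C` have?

4

Molecular formula from the SMILES: C10H14FNO3S.
DoU = (2C + 2 + N − H − X)/2 = (2·10 + 2 + 1 − 14 − 1)/2 = 8/2 = 4.
(Structurally: 1 ring(s) + 3 π bond(s) = 4.)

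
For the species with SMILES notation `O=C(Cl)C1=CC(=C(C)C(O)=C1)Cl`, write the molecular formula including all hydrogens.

C8H6Cl2O2

Heavy atoms from the SMILES: 8 C, 2 Cl, 2 O.
Implicit hydrogens by atom environment:
  4 × C (aromatic): no H
  2 × C (aromatic): 1 H each → 2
  2 × Cl: no H
  1 × C: 3 H
  1 × C: no H
  1 × O: 1 H
  1 × O: no H
  Total hydrogens = 6.
Molecular formula: C8H6Cl2O2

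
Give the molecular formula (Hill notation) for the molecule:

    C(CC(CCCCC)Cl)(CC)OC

Heavy atoms from the SMILES: 11 C, 1 Cl, 1 O.
Implicit hydrogens by atom environment:
  6 × C: 2 H each → 12
  3 × C: 3 H each → 9
  2 × C: 1 H each → 2
  1 × Cl: no H
  1 × O: no H
  Total hydrogens = 23.
Molecular formula: C11H23ClO

C11H23ClO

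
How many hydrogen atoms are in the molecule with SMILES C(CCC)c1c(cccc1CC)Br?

17

Hydrogens are implicit in SMILES; fill each atom to its normal valence:
  4 × C: 2 H each → 8
  3 × C (aromatic): 1 H each → 3
  3 × C (aromatic): no H
  2 × C: 3 H each → 6
  1 × Br: no H
  Total hydrogens = 17.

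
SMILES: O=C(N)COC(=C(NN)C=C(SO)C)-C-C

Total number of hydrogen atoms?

17

Hydrogens are implicit in SMILES; fill each atom to its normal valence:
  4 × C: no H
  2 × C: 3 H each → 6
  2 × C: 2 H each → 4
  2 × N: 2 H each → 4
  2 × O: no H
  1 × C: 1 H
  1 × N: 1 H
  1 × O: 1 H
  1 × S: no H
  Total hydrogens = 17.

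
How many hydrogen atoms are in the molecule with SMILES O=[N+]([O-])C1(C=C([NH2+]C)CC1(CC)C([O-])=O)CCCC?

Hydrogens are implicit in SMILES; fill each atom to its normal valence:
  5 × C: 2 H each → 10
  4 × C: no H
  3 × C: 3 H each → 9
  2 × O: no H
  2 × O (charge -1): no H
  1 × C: 1 H
  1 × N (charge +1): 2 H
  1 × N (charge +1): no H
  Total hydrogens = 22.

22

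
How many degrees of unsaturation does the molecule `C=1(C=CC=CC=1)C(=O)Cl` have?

5

Molecular formula from the SMILES: C7H5ClO.
DoU = (2C + 2 + N − H − X)/2 = (2·7 + 2 + 0 − 5 − 1)/2 = 10/2 = 5.
(Structurally: 1 ring(s) + 4 π bond(s) = 5.)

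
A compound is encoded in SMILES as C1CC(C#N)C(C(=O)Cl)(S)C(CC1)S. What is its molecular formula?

Heavy atoms from the SMILES: 9 C, 1 Cl, 1 N, 1 O, 2 S.
Implicit hydrogens by atom environment:
  4 × C: 2 H each → 8
  3 × C: no H
  2 × C: 1 H each → 2
  2 × S: 1 H each → 2
  1 × Cl: no H
  1 × N: no H
  1 × O: no H
  Total hydrogens = 12.
Molecular formula: C9H12ClNOS2

C9H12ClNOS2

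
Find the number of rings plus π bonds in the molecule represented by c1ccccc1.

4

Molecular formula from the SMILES: C6H6.
DoU = (2C + 2 + N − H − X)/2 = (2·6 + 2 + 0 − 6 − 0)/2 = 8/2 = 4.
(Structurally: 1 ring(s) + 3 π bond(s) = 4.)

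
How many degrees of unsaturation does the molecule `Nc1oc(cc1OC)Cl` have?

3

Molecular formula from the SMILES: C5H6ClNO2.
DoU = (2C + 2 + N − H − X)/2 = (2·5 + 2 + 1 − 6 − 1)/2 = 6/2 = 3.
(Structurally: 1 ring(s) + 2 π bond(s) = 3.)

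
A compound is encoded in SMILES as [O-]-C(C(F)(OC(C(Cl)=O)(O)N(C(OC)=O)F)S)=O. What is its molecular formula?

C6H5ClF2NO7S-

Heavy atoms from the SMILES: 6 C, 1 Cl, 2 F, 1 N, 7 O, 1 S.
Implicit hydrogens by atom environment:
  5 × C: no H
  5 × O: no H
  2 × F: no H
  1 × C: 3 H
  1 × Cl: no H
  1 × N: no H
  1 × O: 1 H
  1 × O (charge -1): no H
  1 × S: 1 H
  Total hydrogens = 5.
Net charge -1.
Molecular formula: C6H5ClF2NO7S-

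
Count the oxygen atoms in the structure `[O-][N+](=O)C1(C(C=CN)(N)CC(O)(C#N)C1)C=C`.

The symbol for oxygen appears 3 times in the SMILES.

3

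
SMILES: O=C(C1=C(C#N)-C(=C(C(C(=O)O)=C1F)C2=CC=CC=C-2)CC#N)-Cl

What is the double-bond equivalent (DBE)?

14

Molecular formula from the SMILES: C17H8ClFN2O3.
DoU = (2C + 2 + N − H − X)/2 = (2·17 + 2 + 2 − 8 − 2)/2 = 28/2 = 14.
(Structurally: 2 ring(s) + 12 π bond(s) = 14.)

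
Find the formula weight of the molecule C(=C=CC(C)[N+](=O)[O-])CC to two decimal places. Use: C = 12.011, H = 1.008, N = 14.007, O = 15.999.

Molecular formula: C7H11NO2.
M = 7×12.011 + 11×1.008 + 1×14.007 + 2×15.999 = 141.17 g/mol.

141.17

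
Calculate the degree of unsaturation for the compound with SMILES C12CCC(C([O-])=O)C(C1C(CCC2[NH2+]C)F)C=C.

Molecular formula from the SMILES: C14H22FNO2.
DoU = (2C + 2 + N − H − X)/2 = (2·14 + 2 + 1 − 22 − 1)/2 = 8/2 = 4.
(Structurally: 2 ring(s) + 2 π bond(s) = 4.)

4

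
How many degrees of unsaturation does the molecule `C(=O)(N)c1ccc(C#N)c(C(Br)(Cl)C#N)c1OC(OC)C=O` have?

10

Molecular formula from the SMILES: C13H9BrClN3O4.
DoU = (2C + 2 + N − H − X)/2 = (2·13 + 2 + 3 − 9 − 2)/2 = 20/2 = 10.
(Structurally: 1 ring(s) + 9 π bond(s) = 10.)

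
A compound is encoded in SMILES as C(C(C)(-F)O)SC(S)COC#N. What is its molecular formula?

C6H10FNO2S2

Heavy atoms from the SMILES: 6 C, 1 F, 1 N, 2 O, 2 S.
Implicit hydrogens by atom environment:
  2 × C: 2 H each → 4
  2 × C: no H
  1 × C: 3 H
  1 × C: 1 H
  1 × F: no H
  1 × N: no H
  1 × O: 1 H
  1 × O: no H
  1 × S: 1 H
  1 × S: no H
  Total hydrogens = 10.
Molecular formula: C6H10FNO2S2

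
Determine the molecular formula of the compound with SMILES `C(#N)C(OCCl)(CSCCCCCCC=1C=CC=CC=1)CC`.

Heavy atoms from the SMILES: 18 C, 1 Cl, 1 N, 1 O, 1 S.
Implicit hydrogens by atom environment:
  9 × C: 2 H each → 18
  5 × C (aromatic): 1 H each → 5
  2 × C: no H
  1 × C: 3 H
  1 × C (aromatic): no H
  1 × Cl: no H
  1 × N: no H
  1 × O: no H
  1 × S: no H
  Total hydrogens = 26.
Molecular formula: C18H26ClNOS

C18H26ClNOS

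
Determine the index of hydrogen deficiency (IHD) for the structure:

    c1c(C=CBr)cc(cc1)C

5

Molecular formula from the SMILES: C9H9Br.
DoU = (2C + 2 + N − H − X)/2 = (2·9 + 2 + 0 − 9 − 1)/2 = 10/2 = 5.
(Structurally: 1 ring(s) + 4 π bond(s) = 5.)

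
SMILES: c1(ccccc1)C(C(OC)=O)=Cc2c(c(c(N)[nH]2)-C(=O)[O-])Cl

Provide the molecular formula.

Heavy atoms from the SMILES: 15 C, 1 Cl, 2 N, 4 O.
Implicit hydrogens by atom environment:
  5 × C (aromatic): 1 H each → 5
  5 × C (aromatic): no H
  3 × C: no H
  3 × O: no H
  1 × C: 3 H
  1 × C: 1 H
  1 × Cl: no H
  1 × N: 2 H
  1 × N (aromatic): 1 H
  1 × O (charge -1): no H
  Total hydrogens = 12.
Net charge -1.
Molecular formula: C15H12ClN2O4-

C15H12ClN2O4-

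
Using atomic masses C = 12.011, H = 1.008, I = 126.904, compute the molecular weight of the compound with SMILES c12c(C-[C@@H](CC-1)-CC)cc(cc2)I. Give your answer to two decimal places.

Molecular formula: C12H15I.
M = 12×12.011 + 15×1.008 + 1×126.904 = 286.16 g/mol.

286.16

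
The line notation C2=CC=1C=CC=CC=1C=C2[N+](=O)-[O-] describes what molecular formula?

Heavy atoms from the SMILES: 10 C, 1 N, 2 O.
Implicit hydrogens by atom environment:
  7 × C (aromatic): 1 H each → 7
  3 × C (aromatic): no H
  1 × N (charge +1): no H
  1 × O: no H
  1 × O (charge -1): no H
  Total hydrogens = 7.
Molecular formula: C10H7NO2

C10H7NO2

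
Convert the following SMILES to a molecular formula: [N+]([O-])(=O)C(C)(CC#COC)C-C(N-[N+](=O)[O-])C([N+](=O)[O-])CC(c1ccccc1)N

Heavy atoms from the SMILES: 17 C, 5 N, 7 O.
Implicit hydrogens by atom environment:
  5 × C (aromatic): 1 H each → 5
  4 × O: no H
  3 × C: 2 H each → 6
  3 × C: 1 H each → 3
  3 × C: no H
  3 × N (charge +1): no H
  3 × O (charge -1): no H
  2 × C: 3 H each → 6
  1 × C (aromatic): no H
  1 × N: 2 H
  1 × N: 1 H
  Total hydrogens = 23.
Molecular formula: C17H23N5O7

C17H23N5O7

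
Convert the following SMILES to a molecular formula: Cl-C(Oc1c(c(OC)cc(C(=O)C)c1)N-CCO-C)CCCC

Heavy atoms from the SMILES: 17 C, 1 Cl, 1 N, 4 O.
Implicit hydrogens by atom environment:
  5 × C: 2 H each → 10
  4 × C: 3 H each → 12
  4 × C (aromatic): no H
  4 × O: no H
  2 × C (aromatic): 1 H each → 2
  1 × C: 1 H
  1 × C: no H
  1 × Cl: no H
  1 × N: 1 H
  Total hydrogens = 26.
Molecular formula: C17H26ClNO4

C17H26ClNO4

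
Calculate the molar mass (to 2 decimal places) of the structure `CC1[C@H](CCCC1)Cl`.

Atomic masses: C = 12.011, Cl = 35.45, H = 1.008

132.63

Molecular formula: C7H13Cl.
M = 7×12.011 + 1×35.45 + 13×1.008 = 132.63 g/mol.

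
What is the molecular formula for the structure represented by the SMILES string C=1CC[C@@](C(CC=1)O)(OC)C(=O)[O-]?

C9H13O4-

Heavy atoms from the SMILES: 9 C, 4 O.
Implicit hydrogens by atom environment:
  3 × C: 2 H each → 6
  3 × C: 1 H each → 3
  2 × C: no H
  2 × O: no H
  1 × C: 3 H
  1 × O: 1 H
  1 × O (charge -1): no H
  Total hydrogens = 13.
Net charge -1.
Molecular formula: C9H13O4-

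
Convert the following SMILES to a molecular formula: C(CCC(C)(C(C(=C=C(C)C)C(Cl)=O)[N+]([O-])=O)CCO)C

C15H24ClNO4

Heavy atoms from the SMILES: 15 C, 1 Cl, 1 N, 4 O.
Implicit hydrogens by atom environment:
  5 × C: 2 H each → 10
  5 × C: no H
  4 × C: 3 H each → 12
  2 × O: no H
  1 × C: 1 H
  1 × Cl: no H
  1 × N (charge +1): no H
  1 × O: 1 H
  1 × O (charge -1): no H
  Total hydrogens = 24.
Molecular formula: C15H24ClNO4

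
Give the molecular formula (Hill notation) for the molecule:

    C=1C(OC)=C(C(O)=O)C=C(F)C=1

Heavy atoms from the SMILES: 8 C, 1 F, 3 O.
Implicit hydrogens by atom environment:
  3 × C (aromatic): 1 H each → 3
  3 × C (aromatic): no H
  2 × O: no H
  1 × C: 3 H
  1 × C: no H
  1 × F: no H
  1 × O: 1 H
  Total hydrogens = 7.
Molecular formula: C8H7FO3

C8H7FO3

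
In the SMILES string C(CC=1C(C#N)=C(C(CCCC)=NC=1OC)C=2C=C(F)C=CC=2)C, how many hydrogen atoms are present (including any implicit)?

Hydrogens are implicit in SMILES; fill each atom to its normal valence:
  7 × C (aromatic): no H
  5 × C: 2 H each → 10
  4 × C (aromatic): 1 H each → 4
  3 × C: 3 H each → 9
  1 × C: no H
  1 × F: no H
  1 × N (aromatic): no H
  1 × N: no H
  1 × O: no H
  Total hydrogens = 23.

23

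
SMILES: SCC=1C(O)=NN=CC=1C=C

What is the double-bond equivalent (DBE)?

5

Molecular formula from the SMILES: C7H8N2OS.
DoU = (2C + 2 + N − H − X)/2 = (2·7 + 2 + 2 − 8 − 0)/2 = 10/2 = 5.
(Structurally: 1 ring(s) + 4 π bond(s) = 5.)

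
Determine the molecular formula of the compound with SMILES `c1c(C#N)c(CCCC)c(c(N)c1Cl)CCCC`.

C15H21ClN2

Heavy atoms from the SMILES: 15 C, 1 Cl, 2 N.
Implicit hydrogens by atom environment:
  6 × C: 2 H each → 12
  5 × C (aromatic): no H
  2 × C: 3 H each → 6
  1 × C (aromatic): 1 H
  1 × C: no H
  1 × Cl: no H
  1 × N: 2 H
  1 × N: no H
  Total hydrogens = 21.
Molecular formula: C15H21ClN2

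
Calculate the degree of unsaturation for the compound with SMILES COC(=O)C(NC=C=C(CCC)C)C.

3

Molecular formula from the SMILES: C11H19NO2.
DoU = (2C + 2 + N − H − X)/2 = (2·11 + 2 + 1 − 19 − 0)/2 = 6/2 = 3.
(Structurally: 0 ring(s) + 3 π bond(s) = 3.)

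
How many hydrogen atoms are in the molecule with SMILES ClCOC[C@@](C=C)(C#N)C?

Hydrogens are implicit in SMILES; fill each atom to its normal valence:
  3 × C: 2 H each → 6
  2 × C: no H
  1 × C: 3 H
  1 × C: 1 H
  1 × Cl: no H
  1 × N: no H
  1 × O: no H
  Total hydrogens = 10.

10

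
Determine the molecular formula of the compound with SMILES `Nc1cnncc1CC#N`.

C6H6N4

Heavy atoms from the SMILES: 6 C, 4 N.
Implicit hydrogens by atom environment:
  2 × C (aromatic): 1 H each → 2
  2 × C (aromatic): no H
  2 × N (aromatic): no H
  1 × C: 2 H
  1 × C: no H
  1 × N: 2 H
  1 × N: no H
  Total hydrogens = 6.
Molecular formula: C6H6N4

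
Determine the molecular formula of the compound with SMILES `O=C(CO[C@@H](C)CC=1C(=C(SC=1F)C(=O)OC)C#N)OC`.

Heavy atoms from the SMILES: 13 C, 1 F, 1 N, 5 O, 1 S.
Implicit hydrogens by atom environment:
  5 × O: no H
  4 × C (aromatic): no H
  3 × C: 3 H each → 9
  3 × C: no H
  2 × C: 2 H each → 4
  1 × C: 1 H
  1 × F: no H
  1 × N: no H
  1 × S (aromatic): no H
  Total hydrogens = 14.
Molecular formula: C13H14FNO5S

C13H14FNO5S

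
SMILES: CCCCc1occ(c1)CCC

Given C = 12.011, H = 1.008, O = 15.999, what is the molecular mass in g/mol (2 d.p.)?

Molecular formula: C11H18O.
M = 11×12.011 + 18×1.008 + 1×15.999 = 166.26 g/mol.

166.26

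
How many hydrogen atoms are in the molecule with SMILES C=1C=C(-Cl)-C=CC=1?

5

Hydrogens are implicit in SMILES; fill each atom to its normal valence:
  5 × C (aromatic): 1 H each → 5
  1 × C (aromatic): no H
  1 × Cl: no H
  Total hydrogens = 5.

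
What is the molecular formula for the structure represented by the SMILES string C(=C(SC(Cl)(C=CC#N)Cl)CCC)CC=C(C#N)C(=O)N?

Heavy atoms from the SMILES: 14 C, 2 Cl, 3 N, 1 O, 1 S.
Implicit hydrogens by atom environment:
  6 × C: no H
  4 × C: 1 H each → 4
  3 × C: 2 H each → 6
  2 × Cl: no H
  2 × N: no H
  1 × C: 3 H
  1 × N: 2 H
  1 × O: no H
  1 × S: no H
  Total hydrogens = 15.
Molecular formula: C14H15Cl2N3OS

C14H15Cl2N3OS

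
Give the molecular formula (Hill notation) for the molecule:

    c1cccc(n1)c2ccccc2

Heavy atoms from the SMILES: 11 C, 1 N.
Implicit hydrogens by atom environment:
  9 × C (aromatic): 1 H each → 9
  2 × C (aromatic): no H
  1 × N (aromatic): no H
  Total hydrogens = 9.
Molecular formula: C11H9N

C11H9N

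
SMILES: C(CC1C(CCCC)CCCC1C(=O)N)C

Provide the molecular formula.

C14H27NO

Heavy atoms from the SMILES: 14 C, 1 N, 1 O.
Implicit hydrogens by atom environment:
  8 × C: 2 H each → 16
  3 × C: 1 H each → 3
  2 × C: 3 H each → 6
  1 × C: no H
  1 × N: 2 H
  1 × O: no H
  Total hydrogens = 27.
Molecular formula: C14H27NO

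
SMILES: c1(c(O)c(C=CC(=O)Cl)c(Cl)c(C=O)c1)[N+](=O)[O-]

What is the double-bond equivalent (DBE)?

Molecular formula from the SMILES: C10H5Cl2NO5.
DoU = (2C + 2 + N − H − X)/2 = (2·10 + 2 + 1 − 5 − 2)/2 = 16/2 = 8.
(Structurally: 1 ring(s) + 7 π bond(s) = 8.)

8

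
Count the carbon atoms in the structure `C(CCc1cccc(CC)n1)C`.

The symbol for carbon appears 11 times in the SMILES. Lowercase c denotes aromatic carbon and counts toward C.

11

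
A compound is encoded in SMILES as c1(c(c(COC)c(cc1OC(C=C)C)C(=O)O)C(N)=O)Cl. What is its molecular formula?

Heavy atoms from the SMILES: 14 C, 1 Cl, 1 N, 5 O.
Implicit hydrogens by atom environment:
  5 × C (aromatic): no H
  4 × O: no H
  2 × C: 3 H each → 6
  2 × C: 2 H each → 4
  2 × C: 1 H each → 2
  2 × C: no H
  1 × C (aromatic): 1 H
  1 × Cl: no H
  1 × N: 2 H
  1 × O: 1 H
  Total hydrogens = 16.
Molecular formula: C14H16ClNO5

C14H16ClNO5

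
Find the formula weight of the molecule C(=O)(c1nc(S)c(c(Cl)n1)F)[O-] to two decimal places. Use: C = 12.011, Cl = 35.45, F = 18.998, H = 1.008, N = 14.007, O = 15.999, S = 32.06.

Molecular formula: C5HClFN2O2S-.
M = 5×12.011 + 1×35.45 + 1×18.998 + 1×1.008 + 2×14.007 + 2×15.999 + 1×32.06 = 207.58 g/mol.

207.58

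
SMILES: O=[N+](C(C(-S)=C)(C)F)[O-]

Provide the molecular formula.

Heavy atoms from the SMILES: 4 C, 1 F, 1 N, 2 O, 1 S.
Implicit hydrogens by atom environment:
  2 × C: no H
  1 × C: 3 H
  1 × C: 2 H
  1 × F: no H
  1 × N (charge +1): no H
  1 × O: no H
  1 × O (charge -1): no H
  1 × S: 1 H
  Total hydrogens = 6.
Molecular formula: C4H6FNO2S

C4H6FNO2S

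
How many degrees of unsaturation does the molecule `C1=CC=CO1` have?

Molecular formula from the SMILES: C4H4O.
DoU = (2C + 2 + N − H − X)/2 = (2·4 + 2 + 0 − 4 − 0)/2 = 6/2 = 3.
(Structurally: 1 ring(s) + 2 π bond(s) = 3.)

3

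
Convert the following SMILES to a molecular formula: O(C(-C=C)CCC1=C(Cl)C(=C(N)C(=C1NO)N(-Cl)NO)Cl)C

Heavy atoms from the SMILES: 12 C, 3 Cl, 4 N, 3 O.
Implicit hydrogens by atom environment:
  6 × C (aromatic): no H
  3 × C: 2 H each → 6
  3 × Cl: no H
  2 × C: 1 H each → 2
  2 × N: 1 H each → 2
  2 × O: 1 H each → 2
  1 × C: 3 H
  1 × N: 2 H
  1 × N: no H
  1 × O: no H
  Total hydrogens = 17.
Molecular formula: C12H17Cl3N4O3

C12H17Cl3N4O3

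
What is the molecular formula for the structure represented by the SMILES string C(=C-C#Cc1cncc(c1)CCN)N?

Heavy atoms from the SMILES: 11 C, 3 N.
Implicit hydrogens by atom environment:
  3 × C (aromatic): 1 H each → 3
  2 × C: 2 H each → 4
  2 × C: 1 H each → 2
  2 × C (aromatic): no H
  2 × C: no H
  2 × N: 2 H each → 4
  1 × N (aromatic): no H
  Total hydrogens = 13.
Molecular formula: C11H13N3

C11H13N3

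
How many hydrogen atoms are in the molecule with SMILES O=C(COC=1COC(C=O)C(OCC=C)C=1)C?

16

Hydrogens are implicit in SMILES; fill each atom to its normal valence:
  5 × C: 1 H each → 5
  5 × O: no H
  4 × C: 2 H each → 8
  2 × C: no H
  1 × C: 3 H
  Total hydrogens = 16.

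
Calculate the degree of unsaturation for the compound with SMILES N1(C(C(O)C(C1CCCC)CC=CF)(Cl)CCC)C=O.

3

Molecular formula from the SMILES: C15H25ClFNO2.
DoU = (2C + 2 + N − H − X)/2 = (2·15 + 2 + 1 − 25 − 2)/2 = 6/2 = 3.
(Structurally: 1 ring(s) + 2 π bond(s) = 3.)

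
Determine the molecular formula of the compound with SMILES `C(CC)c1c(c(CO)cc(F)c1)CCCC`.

C14H21FO

Heavy atoms from the SMILES: 14 C, 1 F, 1 O.
Implicit hydrogens by atom environment:
  6 × C: 2 H each → 12
  4 × C (aromatic): no H
  2 × C: 3 H each → 6
  2 × C (aromatic): 1 H each → 2
  1 × F: no H
  1 × O: 1 H
  Total hydrogens = 21.
Molecular formula: C14H21FO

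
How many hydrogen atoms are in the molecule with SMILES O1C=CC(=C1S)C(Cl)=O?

Hydrogens are implicit in SMILES; fill each atom to its normal valence:
  2 × C (aromatic): 1 H each → 2
  2 × C (aromatic): no H
  1 × C: no H
  1 × Cl: no H
  1 × O (aromatic): no H
  1 × O: no H
  1 × S: 1 H
  Total hydrogens = 3.

3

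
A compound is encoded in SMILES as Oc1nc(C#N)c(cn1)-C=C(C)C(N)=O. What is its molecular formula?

C9H8N4O2

Heavy atoms from the SMILES: 9 C, 4 N, 2 O.
Implicit hydrogens by atom environment:
  3 × C (aromatic): no H
  3 × C: no H
  2 × N (aromatic): no H
  1 × C: 3 H
  1 × C (aromatic): 1 H
  1 × C: 1 H
  1 × N: 2 H
  1 × N: no H
  1 × O: 1 H
  1 × O: no H
  Total hydrogens = 8.
Molecular formula: C9H8N4O2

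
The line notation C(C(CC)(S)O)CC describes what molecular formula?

Heavy atoms from the SMILES: 6 C, 1 O, 1 S.
Implicit hydrogens by atom environment:
  3 × C: 2 H each → 6
  2 × C: 3 H each → 6
  1 × C: no H
  1 × O: 1 H
  1 × S: 1 H
  Total hydrogens = 14.
Molecular formula: C6H14OS

C6H14OS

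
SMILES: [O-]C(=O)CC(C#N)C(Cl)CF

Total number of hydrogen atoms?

Hydrogens are implicit in SMILES; fill each atom to its normal valence:
  2 × C: 2 H each → 4
  2 × C: 1 H each → 2
  2 × C: no H
  1 × Cl: no H
  1 × F: no H
  1 × N: no H
  1 × O: no H
  1 × O (charge -1): no H
  Total hydrogens = 6.

6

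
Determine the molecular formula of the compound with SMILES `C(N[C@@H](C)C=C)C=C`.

C7H13N

Heavy atoms from the SMILES: 7 C, 1 N.
Implicit hydrogens by atom environment:
  3 × C: 2 H each → 6
  3 × C: 1 H each → 3
  1 × C: 3 H
  1 × N: 1 H
  Total hydrogens = 13.
Molecular formula: C7H13N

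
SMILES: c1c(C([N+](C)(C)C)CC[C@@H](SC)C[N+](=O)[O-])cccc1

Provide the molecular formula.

Heavy atoms from the SMILES: 15 C, 2 N, 2 O, 1 S.
Implicit hydrogens by atom environment:
  5 × C (aromatic): 1 H each → 5
  4 × C: 3 H each → 12
  3 × C: 2 H each → 6
  2 × C: 1 H each → 2
  2 × N (charge +1): no H
  1 × C (aromatic): no H
  1 × O: no H
  1 × O (charge -1): no H
  1 × S: no H
  Total hydrogens = 25.
Net charge +1.
Molecular formula: C15H25N2O2S+

C15H25N2O2S+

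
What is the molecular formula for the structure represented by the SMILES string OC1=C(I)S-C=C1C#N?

C5H2INOS

Heavy atoms from the SMILES: 5 C, 1 I, 1 N, 1 O, 1 S.
Implicit hydrogens by atom environment:
  3 × C (aromatic): no H
  1 × C (aromatic): 1 H
  1 × C: no H
  1 × I: no H
  1 × N: no H
  1 × O: 1 H
  1 × S (aromatic): no H
  Total hydrogens = 2.
Molecular formula: C5H2INOS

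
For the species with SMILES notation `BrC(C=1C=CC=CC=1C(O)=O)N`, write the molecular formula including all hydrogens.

C8H8BrNO2

Heavy atoms from the SMILES: 1 Br, 8 C, 1 N, 2 O.
Implicit hydrogens by atom environment:
  4 × C (aromatic): 1 H each → 4
  2 × C (aromatic): no H
  1 × Br: no H
  1 × C: 1 H
  1 × C: no H
  1 × N: 2 H
  1 × O: 1 H
  1 × O: no H
  Total hydrogens = 8.
Molecular formula: C8H8BrNO2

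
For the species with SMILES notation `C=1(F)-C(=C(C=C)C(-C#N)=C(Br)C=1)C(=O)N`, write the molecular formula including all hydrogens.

Heavy atoms from the SMILES: 1 Br, 10 C, 1 F, 2 N, 1 O.
Implicit hydrogens by atom environment:
  5 × C (aromatic): no H
  2 × C: no H
  1 × Br: no H
  1 × C: 2 H
  1 × C (aromatic): 1 H
  1 × C: 1 H
  1 × F: no H
  1 × N: 2 H
  1 × N: no H
  1 × O: no H
  Total hydrogens = 6.
Molecular formula: C10H6BrFN2O

C10H6BrFN2O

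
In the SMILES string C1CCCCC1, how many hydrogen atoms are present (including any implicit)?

12

Hydrogens are implicit in SMILES; fill each atom to its normal valence:
  6 × C: 2 H each → 12
  Total hydrogens = 12.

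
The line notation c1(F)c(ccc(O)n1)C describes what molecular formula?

C6H6FNO

Heavy atoms from the SMILES: 6 C, 1 F, 1 N, 1 O.
Implicit hydrogens by atom environment:
  3 × C (aromatic): no H
  2 × C (aromatic): 1 H each → 2
  1 × C: 3 H
  1 × F: no H
  1 × N (aromatic): no H
  1 × O: 1 H
  Total hydrogens = 6.
Molecular formula: C6H6FNO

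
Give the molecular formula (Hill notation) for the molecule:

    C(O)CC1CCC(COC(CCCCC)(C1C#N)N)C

C16H30N2O2

Heavy atoms from the SMILES: 16 C, 2 N, 2 O.
Implicit hydrogens by atom environment:
  9 × C: 2 H each → 18
  3 × C: 1 H each → 3
  2 × C: 3 H each → 6
  2 × C: no H
  1 × N: 2 H
  1 × N: no H
  1 × O: 1 H
  1 × O: no H
  Total hydrogens = 30.
Molecular formula: C16H30N2O2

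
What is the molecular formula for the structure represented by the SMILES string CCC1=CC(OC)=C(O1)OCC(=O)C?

C10H14O4

Heavy atoms from the SMILES: 10 C, 4 O.
Implicit hydrogens by atom environment:
  3 × C: 3 H each → 9
  3 × C (aromatic): no H
  3 × O: no H
  2 × C: 2 H each → 4
  1 × C (aromatic): 1 H
  1 × C: no H
  1 × O (aromatic): no H
  Total hydrogens = 14.
Molecular formula: C10H14O4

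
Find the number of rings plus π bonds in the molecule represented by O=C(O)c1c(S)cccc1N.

5

Molecular formula from the SMILES: C7H7NO2S.
DoU = (2C + 2 + N − H − X)/2 = (2·7 + 2 + 1 − 7 − 0)/2 = 10/2 = 5.
(Structurally: 1 ring(s) + 4 π bond(s) = 5.)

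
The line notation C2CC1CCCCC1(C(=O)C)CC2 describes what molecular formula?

C12H20O

Heavy atoms from the SMILES: 12 C, 1 O.
Implicit hydrogens by atom environment:
  8 × C: 2 H each → 16
  2 × C: no H
  1 × C: 3 H
  1 × C: 1 H
  1 × O: no H
  Total hydrogens = 20.
Molecular formula: C12H20O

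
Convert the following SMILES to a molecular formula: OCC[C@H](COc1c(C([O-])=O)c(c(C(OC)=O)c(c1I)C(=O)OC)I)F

C15H14FI2O8-

Heavy atoms from the SMILES: 15 C, 1 F, 2 I, 8 O.
Implicit hydrogens by atom environment:
  6 × C (aromatic): no H
  6 × O: no H
  3 × C: 2 H each → 6
  3 × C: no H
  2 × C: 3 H each → 6
  2 × I: no H
  1 × C: 1 H
  1 × F: no H
  1 × O: 1 H
  1 × O (charge -1): no H
  Total hydrogens = 14.
Net charge -1.
Molecular formula: C15H14FI2O8-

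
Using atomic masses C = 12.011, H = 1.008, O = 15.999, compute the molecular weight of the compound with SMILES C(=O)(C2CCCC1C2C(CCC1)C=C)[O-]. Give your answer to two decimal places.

207.29

Molecular formula: C13H19O2-.
M = 13×12.011 + 19×1.008 + 2×15.999 = 207.29 g/mol.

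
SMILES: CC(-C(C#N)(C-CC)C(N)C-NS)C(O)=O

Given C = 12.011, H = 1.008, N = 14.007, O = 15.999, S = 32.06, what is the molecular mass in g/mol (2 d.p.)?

245.34

Molecular formula: C10H19N3O2S.
M = 10×12.011 + 19×1.008 + 3×14.007 + 2×15.999 + 1×32.06 = 245.34 g/mol.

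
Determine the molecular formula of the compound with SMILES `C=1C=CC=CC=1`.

C6H6

Heavy atoms from the SMILES: 6 C.
Implicit hydrogens by atom environment:
  6 × C (aromatic): 1 H each → 6
  Total hydrogens = 6.
Molecular formula: C6H6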